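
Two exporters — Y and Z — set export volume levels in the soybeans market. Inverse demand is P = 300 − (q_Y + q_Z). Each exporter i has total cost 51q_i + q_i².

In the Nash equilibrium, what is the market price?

200.4

Exporter Y's profit: π = q_Y(300 − (q_Y + q_Z)) − 51q_Y − q_Y².
∂π/∂q_Y = 249 − 4q_Y − q_Z = 0, so q_Y = 62.25 − 0.25q_Z.
Setting q_Y = q_Z in the reaction function: q_Y = 62.25 − 0.25q_Y, so q_Y = 62.25 / 1.25 = 49.8.
Equilibrium price: P = 300 − 99.6 = 200.4.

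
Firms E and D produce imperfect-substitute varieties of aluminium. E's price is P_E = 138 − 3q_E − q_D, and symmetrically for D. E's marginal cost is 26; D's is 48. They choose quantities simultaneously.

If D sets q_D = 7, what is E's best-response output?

17.5

Firm E's profit: π = q_E(138 − 3q_E − q_D) − 26q_E.
∂π/∂q_E = 112 − 6q_E − q_D = 0 ⇒ q_E = 56/3 − (1/6)q_D.
At q_D = 7: q_E = 56/3 − (1/6)·7 = 17.5.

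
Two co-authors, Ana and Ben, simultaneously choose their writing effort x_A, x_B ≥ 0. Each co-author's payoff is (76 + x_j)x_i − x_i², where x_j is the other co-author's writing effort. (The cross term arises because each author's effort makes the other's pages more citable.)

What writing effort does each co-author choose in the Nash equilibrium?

76

Ana's payoff is (76 + x_B)x_A − x_A².
∂π/∂x_A = 76 + x_B − 2x_A = 0, so x_A = 38 + 0.5x_B.
By symmetry x_B = x_A; substituting into the reaction function, 0.5x_A = 38 and x_A = 76.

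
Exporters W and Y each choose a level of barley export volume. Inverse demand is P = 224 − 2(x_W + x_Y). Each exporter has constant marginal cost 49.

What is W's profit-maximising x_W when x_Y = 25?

31.25

Exporter W's profit: π = x_W(224 − 2(x_W + x_Y)) − 49x_W.
∂π/∂x_W = 175 − 4x_W − 2x_Y = 0, so x_W = 43.75 − 0.5x_Y.
At x_Y = 25: x_W = 43.75 − 0.5·25 = 31.25.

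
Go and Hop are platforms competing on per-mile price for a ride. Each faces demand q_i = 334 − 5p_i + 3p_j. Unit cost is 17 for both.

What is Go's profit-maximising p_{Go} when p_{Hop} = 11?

45.2

Go's profit: π = (p_{Go} − 17)(334 − 5p_{Go} + 3p_{Hop}).
∂π/∂p_{Go} = 419 − 10p_{Go} + 3p_{Hop} = 0 ⇒ p_{Go} = 41.9 + 0.3p_{Hop}.
At p_{Hop} = 11: p_{Go} = 41.9 + 0.3·11 = 45.2.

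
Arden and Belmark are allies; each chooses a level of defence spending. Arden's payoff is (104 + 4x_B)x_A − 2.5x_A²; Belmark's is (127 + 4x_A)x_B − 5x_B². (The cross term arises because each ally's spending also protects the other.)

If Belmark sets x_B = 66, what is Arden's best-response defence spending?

73.6

Expanding Arden's payoff: 104x_A + 4x_Bx_A − 2.5x_A².
∂π/∂x_A = 104 + 4x_B − 5x_A = 0, so x_A = 20.8 + 0.8x_B.
At x_B = 66: x_A = 20.8 + 0.8·66 = 73.6.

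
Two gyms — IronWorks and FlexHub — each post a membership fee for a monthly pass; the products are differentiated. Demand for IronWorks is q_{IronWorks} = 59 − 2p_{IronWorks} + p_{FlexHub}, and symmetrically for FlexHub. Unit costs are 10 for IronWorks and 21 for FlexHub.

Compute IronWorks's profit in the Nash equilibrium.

633.68

IronWorks's profit: π = (p_{IronWorks} − 10)(59 − 2p_{IronWorks} + p_{FlexHub}).
∂π/∂p_{IronWorks} = 79 − 4p_{IronWorks} + p_{FlexHub} = 0 ⇒ p_{IronWorks} = 19.75 + 0.25p_{FlexHub}.
Similarly p_{FlexHub} = 25.25 + 0.25p_{IronWorks}.
Plugging p_{FlexHub} into IronWorks's best response: p_{IronWorks} = 19.75 + 0.25(25.25 + 0.25p_{IronWorks}) ⇒ 0.9375p_{IronWorks} = 26.0625, so p_{IronWorks} = 27.8.
Then p_{FlexHub} = 25.25 + 0.25·27.8 = 32.2.
q_{IronWorks} = 59 − 2·27.8 + 32.2 = 35.6.
Profit = (27.8 − 10)·35.6 = 633.68.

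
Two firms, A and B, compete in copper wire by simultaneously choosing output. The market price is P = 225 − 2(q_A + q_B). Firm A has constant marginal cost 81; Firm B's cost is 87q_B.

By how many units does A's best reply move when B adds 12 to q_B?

Firm A's profit: π = q_A(225 − 2(q_A + q_B)) − 81q_A.
∂π/∂q_A = 144 − 4q_A − 2q_B = 0, so q_A = 36 − 0.5q_B.
The reaction-function slope is −0.5, so a 12-unit rise in q_B moves q_A by −0.5 × 12 = −6. A's best response falls — the actions are strategic substitutes.

-6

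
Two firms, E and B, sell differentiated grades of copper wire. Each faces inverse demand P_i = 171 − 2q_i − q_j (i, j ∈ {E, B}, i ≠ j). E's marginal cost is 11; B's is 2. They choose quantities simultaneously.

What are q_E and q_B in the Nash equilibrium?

Firm E's profit: π = q_E(171 − 2q_E − q_B) − 11q_E.
∂π/∂q_E = 160 − 4q_E − q_B = 0 ⇒ q_E = 40 − 0.25q_B.
Similarly q_B = 42.25 − 0.25q_E.
Substituting the second reaction function into the first: q_E = 40 − 0.25(42.25 − 0.25q_E), which gives 0.9375q_E = 29.4375 ⇒ q_E = 31.4.
Then q_B = 42.25 − 0.25·31.4 = 34.4.

31.4, 34.4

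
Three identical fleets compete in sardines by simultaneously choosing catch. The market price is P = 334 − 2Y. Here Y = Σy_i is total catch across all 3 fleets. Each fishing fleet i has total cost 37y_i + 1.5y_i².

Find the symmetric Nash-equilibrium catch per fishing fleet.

27

A representative fishing fleet's profit is π_i = y_i(334 − 2Y) − 37y_i − 1.5y_i², with Y = y_i + Σ_{j≠i} y_j.
First-order condition: 297 − 7y_i − 2Σ_{j≠i} y_j = 0.
With identical fishing fleets, set every y_j = y: then 297 − 7y − 4y = 0, i.e. y = 297/11 = 27.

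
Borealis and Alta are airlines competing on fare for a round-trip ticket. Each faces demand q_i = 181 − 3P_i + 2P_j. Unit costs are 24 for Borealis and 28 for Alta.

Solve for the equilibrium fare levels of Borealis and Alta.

Borealis's profit: π = (P_{Borealis} − 24)(181 − 3P_{Borealis} + 2P_{Alta}).
∂π/∂P_{Borealis} = 253 − 6P_{Borealis} + 2P_{Alta} = 0 ⇒ P_{Borealis} = 253/6 + (1/3)P_{Alta}.
Similarly P_{Alta} = 265/6 + (1/3)P_{Borealis}.
Plugging P_{Alta} into Borealis's best response: P_{Borealis} = 253/6 + (1/3)(265/6 + (1/3)P_{Borealis}) ⇒ (8/9)P_{Borealis} = 512/9, so P_{Borealis} = 64.
Then P_{Alta} = 265/6 + (1/3)·64 = 65.5.

64, 65.5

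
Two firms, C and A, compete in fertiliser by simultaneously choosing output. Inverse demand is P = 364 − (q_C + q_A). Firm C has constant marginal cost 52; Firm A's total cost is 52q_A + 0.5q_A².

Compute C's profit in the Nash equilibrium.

Firm C's profit: π = q_C(364 − (q_C + q_A)) − 52q_C.
∂π/∂q_C = 312 − 2q_C − q_A = 0, so q_C = 156 − 0.5q_A.
For A: ∂π/∂q_A = 312 − 3q_A − q_C = 0 ⇒ q_A = 104 − (1/3)q_C.
Solving the two reaction functions simultaneously: (1 − (−0.5)(−1/3))q_C = 156 − 0.5·104, so (5/6)q_C = 104 and q_C = 124.8.
Then q_A = 104 − (1/3)·124.8 = 62.4.
Price P = 364 − 187.2 = 176.8.
C's profit: (176.8 − 52)·124.8 = 15575.04.

15575.04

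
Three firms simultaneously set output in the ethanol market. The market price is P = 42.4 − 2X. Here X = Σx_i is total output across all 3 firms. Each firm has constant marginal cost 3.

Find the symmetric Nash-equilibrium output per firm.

A representative firm's profit is π_i = x_i(42.4 − 2X) − 3x_i, with X = x_i + Σ_{j≠i} x_j.
First-order condition: 39.4 − 4x_i − 2Σ_{j≠i} x_j = 0.
Imposing symmetry (x_j = x for all j) turns Σ_{j≠i} x_j into 2x, so 39.4 = 8x and x = 4.925.

4.925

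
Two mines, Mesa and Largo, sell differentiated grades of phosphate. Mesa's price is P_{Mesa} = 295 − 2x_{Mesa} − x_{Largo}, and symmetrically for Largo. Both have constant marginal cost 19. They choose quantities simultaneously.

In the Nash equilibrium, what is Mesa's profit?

6094.08

Mine Mesa's profit: π = x_{Mesa}(295 − 2x_{Mesa} − x_{Largo}) − 19x_{Mesa}.
∂π/∂x_{Mesa} = 276 − 4x_{Mesa} − x_{Largo} = 0 ⇒ x_{Mesa} = 69 − 0.25x_{Largo}.
The game is symmetric, so in equilibrium x_{Largo} = x_{Mesa}: the reaction function gives 1.25x_{Mesa} = 69, hence x_{Mesa} = 55.2.
P_{Mesa} = 295 − 2·55.2 − 55.2 = 129.4.
Profit = (129.4 − 19)·55.2 = 6094.08.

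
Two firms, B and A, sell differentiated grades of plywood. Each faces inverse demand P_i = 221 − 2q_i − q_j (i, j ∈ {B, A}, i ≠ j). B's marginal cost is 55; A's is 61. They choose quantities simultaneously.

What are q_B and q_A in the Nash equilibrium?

Firm B's profit: π = q_B(221 − 2q_B − q_A) − 55q_B.
∂π/∂q_B = 166 − 4q_B − q_A = 0 ⇒ q_B = 41.5 − 0.25q_A.
Similarly q_A = 40 − 0.25q_B.
Substituting the second reaction function into the first: q_B = 41.5 − 0.25(40 − 0.25q_B), which gives 0.9375q_B = 31.5 ⇒ q_B = 33.6.
Then q_A = 40 − 0.25·33.6 = 31.6.

33.6, 31.6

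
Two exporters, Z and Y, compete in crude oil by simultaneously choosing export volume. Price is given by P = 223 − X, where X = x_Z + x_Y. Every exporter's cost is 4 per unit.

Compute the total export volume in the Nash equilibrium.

146

Exporter Z's profit: π = x_Z(223 − (x_Z + x_Y)) − 4x_Z.
∂π/∂x_Z = 219 − 2x_Z − x_Y = 0, so x_Z = 109.5 − 0.5x_Y.
The game is symmetric, so in equilibrium x_Y = x_Z: the reaction function gives 1.5x_Z = 109.5, hence x_Z = 73.
Total export volume: 73 + 73 = 146.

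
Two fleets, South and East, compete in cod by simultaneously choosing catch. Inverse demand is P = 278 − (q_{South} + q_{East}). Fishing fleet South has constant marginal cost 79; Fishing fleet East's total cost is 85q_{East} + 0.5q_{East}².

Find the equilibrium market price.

Fishing fleet South's profit: π = q_{South}(278 − (q_{South} + q_{East})) − 79q_{South}.
∂π/∂q_{South} = 199 − 2q_{South} − q_{East} = 0, so q_{South} = 99.5 − 0.5q_{East}.
For East: ∂π/∂q_{East} = 193 − 3q_{East} − q_{South} = 0 ⇒ q_{East} = 193/3 − (1/3)q_{South}.
Solving the two reaction functions simultaneously: (1 − (−0.5)(−1/3))q_{South} = 99.5 − 0.5·(193/3), so (5/6)q_{South} = 202/3 and q_{South} = 80.8.
Then q_{East} = 193/3 − (1/3)·80.8 = 37.4.
Equilibrium price: P = 278 − 118.2 = 159.8.

159.8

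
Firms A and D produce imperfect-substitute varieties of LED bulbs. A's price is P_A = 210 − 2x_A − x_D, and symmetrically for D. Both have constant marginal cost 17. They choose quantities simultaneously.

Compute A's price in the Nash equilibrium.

94.2

Firm A's profit: π = x_A(210 − 2x_A − x_D) − 17x_A.
∂π/∂x_A = 193 − 4x_A − x_D = 0 ⇒ x_A = 48.25 − 0.25x_D.
By symmetry x_D = x_A; substituting into the reaction function, 1.25x_A = 48.25 and x_A = 38.6.
P_A = 210 − 2·38.6 − 38.6 = 94.2.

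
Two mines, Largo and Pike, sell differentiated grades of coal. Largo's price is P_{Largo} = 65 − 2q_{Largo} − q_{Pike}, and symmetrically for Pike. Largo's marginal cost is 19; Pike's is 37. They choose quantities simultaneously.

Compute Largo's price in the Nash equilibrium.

39.8

Mine Largo's profit: π = q_{Largo}(65 − 2q_{Largo} − q_{Pike}) − 19q_{Largo}.
∂π/∂q_{Largo} = 46 − 4q_{Largo} − q_{Pike} = 0 ⇒ q_{Largo} = 11.5 − 0.25q_{Pike}.
Similarly q_{Pike} = 7 − 0.25q_{Largo}.
Plugging q_{Pike} into Largo's best response: q_{Largo} = 11.5 − 0.25(7 − 0.25q_{Largo}) ⇒ 0.9375q_{Largo} = 9.75, so q_{Largo} = 10.4.
Then q_{Pike} = 7 − 0.25·10.4 = 4.4.
P_{Largo} = 65 − 2·10.4 − 4.4 = 39.8.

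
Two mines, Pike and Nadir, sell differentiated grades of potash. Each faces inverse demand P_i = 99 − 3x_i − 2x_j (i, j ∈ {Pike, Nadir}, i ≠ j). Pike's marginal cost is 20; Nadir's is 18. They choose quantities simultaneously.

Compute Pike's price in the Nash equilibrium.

49.25

Mine Pike's profit: π = x_{Pike}(99 − 3x_{Pike} − 2x_{Nadir}) − 20x_{Pike}.
∂π/∂x_{Pike} = 79 − 6x_{Pike} − 2x_{Nadir} = 0 ⇒ x_{Pike} = 79/6 − (1/3)x_{Nadir}.
Similarly x_{Nadir} = 13.5 − (1/3)x_{Pike}.
Solving the two reaction functions simultaneously: (1 − (−1/3)(−1/3))x_{Pike} = 79/6 − (1/3)·13.5, so (8/9)x_{Pike} = 26/3 and x_{Pike} = 9.75.
Then x_{Nadir} = 13.5 − (1/3)·9.75 = 10.25.
P_{Pike} = 99 − 3·9.75 − 2·10.25 = 49.25.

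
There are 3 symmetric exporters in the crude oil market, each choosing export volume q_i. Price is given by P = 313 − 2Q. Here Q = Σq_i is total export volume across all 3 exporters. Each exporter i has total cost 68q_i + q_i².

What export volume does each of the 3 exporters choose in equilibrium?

24.5

A representative exporter's profit is π_i = q_i(313 − 2Q) − 68q_i − q_i², with Q = q_i + Σ_{j≠i} q_j.
First-order condition: 245 − 6q_i − 2Σ_{j≠i} q_j = 0.
With identical exporters, set every q_j = q: then 245 − 6q − 4q = 0, i.e. q = 245/10 = 24.5.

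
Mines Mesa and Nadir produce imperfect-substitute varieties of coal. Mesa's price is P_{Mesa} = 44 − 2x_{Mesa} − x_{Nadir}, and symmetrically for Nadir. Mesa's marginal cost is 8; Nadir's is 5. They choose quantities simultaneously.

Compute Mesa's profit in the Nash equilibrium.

98

Mine Mesa's profit: π = x_{Mesa}(44 − 2x_{Mesa} − x_{Nadir}) − 8x_{Mesa}.
∂π/∂x_{Mesa} = 36 − 4x_{Mesa} − x_{Nadir} = 0 ⇒ x_{Mesa} = 9 − 0.25x_{Nadir}.
Similarly x_{Nadir} = 9.75 − 0.25x_{Mesa}.
Plugging x_{Nadir} into Mesa's best response: x_{Mesa} = 9 − 0.25(9.75 − 0.25x_{Mesa}) ⇒ 0.9375x_{Mesa} = 6.5625, so x_{Mesa} = 7.
Then x_{Nadir} = 9.75 − 0.25·7 = 8.
P_{Mesa} = 44 − 2·7 − 8 = 22.
Profit = (22 − 8)·7 = 98.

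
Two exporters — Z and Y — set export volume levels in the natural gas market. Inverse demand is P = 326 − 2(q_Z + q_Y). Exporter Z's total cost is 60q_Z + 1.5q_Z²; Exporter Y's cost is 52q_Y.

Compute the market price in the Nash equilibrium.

167.5

Exporter Z's profit: π = q_Z(326 − 2(q_Z + q_Y)) − 60q_Z − 1.5q_Z².
∂π/∂q_Z = 266 − 7q_Z − 2q_Y = 0, so q_Z = 38 − (2/7)q_Y.
For Y: ∂π/∂q_Y = 274 − 4q_Y − 2q_Z = 0 ⇒ q_Y = 68.5 − 0.5q_Z.
Plugging q_Y into Z's best response: q_Z = 38 − (2/7)(68.5 − 0.5q_Z) ⇒ (6/7)q_Z = 129/7, so q_Z = 21.5.
Then q_Y = 68.5 − 0.5·21.5 = 57.75.
Equilibrium price: P = 326 − 2·79.25 = 167.5.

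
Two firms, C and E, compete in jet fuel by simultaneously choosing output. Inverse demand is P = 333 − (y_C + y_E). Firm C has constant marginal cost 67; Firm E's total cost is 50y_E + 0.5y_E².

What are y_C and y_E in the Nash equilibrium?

103, 60

Firm C's profit: π = y_C(333 − (y_C + y_E)) − 67y_C.
∂π/∂y_C = 266 − 2y_C − y_E = 0, so y_C = 133 − 0.5y_E.
For E: ∂π/∂y_E = 283 − 3y_E − y_C = 0 ⇒ y_E = 283/3 − (1/3)y_C.
Plugging y_E into C's best response: y_C = 133 − 0.5(283/3 − (1/3)y_C) ⇒ (5/6)y_C = 515/6, so y_C = 103.
Then y_E = 283/3 − (1/3)·103 = 60.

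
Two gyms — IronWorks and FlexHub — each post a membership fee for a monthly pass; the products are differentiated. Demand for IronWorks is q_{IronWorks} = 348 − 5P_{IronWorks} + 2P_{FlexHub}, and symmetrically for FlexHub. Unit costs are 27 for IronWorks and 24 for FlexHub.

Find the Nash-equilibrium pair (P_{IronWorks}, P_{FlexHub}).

IronWorks's profit: π = (P_{IronWorks} − 27)(348 − 5P_{IronWorks} + 2P_{FlexHub}).
∂π/∂P_{IronWorks} = 483 − 10P_{IronWorks} + 2P_{FlexHub} = 0 ⇒ P_{IronWorks} = 48.3 + 0.2P_{FlexHub}.
Similarly P_{FlexHub} = 46.8 + 0.2P_{IronWorks}.
Solving the two reaction functions simultaneously: (1 − (0.2)(0.2))P_{IronWorks} = 48.3 + 0.2·46.8, so 0.96P_{IronWorks} = 57.66 and P_{IronWorks} = 60.0625.
Then P_{FlexHub} = 46.8 + 0.2·60.0625 = 58.8125.

60.0625, 58.8125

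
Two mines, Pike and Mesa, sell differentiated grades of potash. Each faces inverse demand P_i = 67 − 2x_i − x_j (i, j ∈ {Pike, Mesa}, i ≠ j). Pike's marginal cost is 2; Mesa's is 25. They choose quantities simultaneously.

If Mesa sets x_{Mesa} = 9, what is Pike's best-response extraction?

14

Mine Pike's profit: π = x_{Pike}(67 − 2x_{Pike} − x_{Mesa}) − 2x_{Pike}.
∂π/∂x_{Pike} = 65 − 4x_{Pike} − x_{Mesa} = 0 ⇒ x_{Pike} = 16.25 − 0.25x_{Mesa}.
At x_{Mesa} = 9: x_{Pike} = 16.25 − 0.25·9 = 14.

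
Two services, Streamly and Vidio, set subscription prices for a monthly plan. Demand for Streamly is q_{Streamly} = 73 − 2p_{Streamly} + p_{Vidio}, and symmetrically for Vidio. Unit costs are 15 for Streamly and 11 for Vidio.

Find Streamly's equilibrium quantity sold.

37.6

Streamly's profit: π = (p_{Streamly} − 15)(73 − 2p_{Streamly} + p_{Vidio}).
∂π/∂p_{Streamly} = 103 − 4p_{Streamly} + p_{Vidio} = 0 ⇒ p_{Streamly} = 25.75 + 0.25p_{Vidio}.
Similarly p_{Vidio} = 23.75 + 0.25p_{Streamly}.
Substituting the second reaction function into the first: p_{Streamly} = 25.75 + 0.25(23.75 + 0.25p_{Streamly}), which gives 0.9375p_{Streamly} = 31.6875 ⇒ p_{Streamly} = 33.8.
Then p_{Vidio} = 23.75 + 0.25·33.8 = 32.2.
q_{Streamly} = 73 − 2·33.8 + 32.2 = 37.6.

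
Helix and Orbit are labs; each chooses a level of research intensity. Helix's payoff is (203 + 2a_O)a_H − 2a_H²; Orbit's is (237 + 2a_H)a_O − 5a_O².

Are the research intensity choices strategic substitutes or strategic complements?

Expanding Helix's payoff: 203a_H + 2a_Oa_H − 2a_H².
∂π/∂a_H = 203 + 2a_O − 4a_H = 0, so a_H = 50.75 + 0.5a_O.
The best-response slope da_H/da_O = 0.5 > 0: the reaction function is upward-sloping, so the choices are strategic complements.

strategic complements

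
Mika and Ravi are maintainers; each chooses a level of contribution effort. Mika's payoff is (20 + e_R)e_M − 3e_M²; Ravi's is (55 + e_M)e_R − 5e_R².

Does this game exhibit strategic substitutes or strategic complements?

strategic complements

Expanding Mika's payoff: 20e_M + e_Re_M − 3e_M².
∂π/∂e_M = 20 + e_R − 6e_M = 0, so e_M = 10/3 + (1/6)e_R.
The best-response slope de_M/de_R = 1/6 > 0: the reaction function is upward-sloping, so the choices are strategic complements.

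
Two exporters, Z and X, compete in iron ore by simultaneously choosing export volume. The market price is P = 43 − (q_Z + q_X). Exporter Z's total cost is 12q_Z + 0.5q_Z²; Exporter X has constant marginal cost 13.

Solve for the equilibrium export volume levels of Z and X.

Exporter Z's profit: π = q_Z(43 − (q_Z + q_X)) − 12q_Z − 0.5q_Z².
∂π/∂q_Z = 31 − 3q_Z − q_X = 0, so q_Z = 31/3 − (1/3)q_X.
For X: ∂π/∂q_X = 30 − 2q_X − q_Z = 0 ⇒ q_X = 15 − 0.5q_Z.
Substituting the second reaction function into the first: q_Z = 31/3 − (1/3)(15 − 0.5q_Z), which gives (5/6)q_Z = 16/3 ⇒ q_Z = 6.4.
Then q_X = 15 − 0.5·6.4 = 11.8.

6.4, 11.8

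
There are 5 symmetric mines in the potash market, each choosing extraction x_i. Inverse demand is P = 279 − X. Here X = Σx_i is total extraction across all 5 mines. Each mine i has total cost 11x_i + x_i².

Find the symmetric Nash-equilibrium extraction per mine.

A representative mine's profit is π_i = x_i(279 − X) − 11x_i − x_i², with X = x_i + Σ_{j≠i} x_j.
First-order condition: 268 − 4x_i − Σ_{j≠i} x_j = 0.
With identical mines, set every x_j = x: then 268 − 4x − 4x = 0, i.e. x = 268/8 = 33.5.

33.5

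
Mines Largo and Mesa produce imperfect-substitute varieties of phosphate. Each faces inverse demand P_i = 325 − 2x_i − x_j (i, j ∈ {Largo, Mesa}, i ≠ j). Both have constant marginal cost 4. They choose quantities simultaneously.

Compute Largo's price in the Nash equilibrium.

132.4

Mine Largo's profit: π = x_{Largo}(325 − 2x_{Largo} − x_{Mesa}) − 4x_{Largo}.
∂π/∂x_{Largo} = 321 − 4x_{Largo} − x_{Mesa} = 0 ⇒ x_{Largo} = 80.25 − 0.25x_{Mesa}.
Setting x_{Largo} = x_{Mesa} in the reaction function: x_{Largo} = 80.25 − 0.25x_{Largo}, so x_{Largo} = 80.25 / 1.25 = 64.2.
P_{Largo} = 325 − 2·64.2 − 64.2 = 132.4.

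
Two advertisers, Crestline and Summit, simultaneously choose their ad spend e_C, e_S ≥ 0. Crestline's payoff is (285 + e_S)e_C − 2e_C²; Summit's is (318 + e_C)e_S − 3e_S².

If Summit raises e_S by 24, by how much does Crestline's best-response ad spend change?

6

Expanding Crestline's payoff: 285e_C + e_Se_C − 2e_C².
∂π/∂e_C = 285 + e_S − 4e_C = 0, so e_C = 71.25 + 0.25e_S.
The reaction-function slope is 0.25, so a 24-unit rise in e_S moves e_C by 0.25 × 24 = 6. Crestline's best response rises — the actions are strategic complements.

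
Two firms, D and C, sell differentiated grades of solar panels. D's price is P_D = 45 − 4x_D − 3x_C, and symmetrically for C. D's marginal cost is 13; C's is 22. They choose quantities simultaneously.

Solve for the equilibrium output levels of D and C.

3.4, 1.6

Firm D's profit: π = x_D(45 − 4x_D − 3x_C) − 13x_D.
∂π/∂x_D = 32 − 8x_D − 3x_C = 0 ⇒ x_D = 4 − 0.375x_C.
Similarly x_C = 2.875 − 0.375x_D.
Solving the two reaction functions simultaneously: (1 − (−0.375)(−0.375))x_D = 4 − 0.375·2.875, so (55/64)x_D = 187/64 and x_D = 3.4.
Then x_C = 2.875 − 0.375·3.4 = 1.6.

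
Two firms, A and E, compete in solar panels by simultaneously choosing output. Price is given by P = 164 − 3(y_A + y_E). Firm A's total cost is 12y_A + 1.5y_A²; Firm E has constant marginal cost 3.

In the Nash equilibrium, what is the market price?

69.2

Firm A's profit: π = y_A(164 − 3(y_A + y_E)) − 12y_A − 1.5y_A².
∂π/∂y_A = 152 − 9y_A − 3y_E = 0, so y_A = 152/9 − (1/3)y_E.
For E: ∂π/∂y_E = 161 − 6y_E − 3y_A = 0 ⇒ y_E = 161/6 − 0.5y_A.
Plugging y_E into A's best response: y_A = 152/9 − (1/3)(161/6 − 0.5y_A) ⇒ (5/6)y_A = 143/18, so y_A = 143/15.
Then y_E = 161/6 − 0.5·(143/15) = 331/15.
Equilibrium price: P = 164 − 3·31.6 = 69.2.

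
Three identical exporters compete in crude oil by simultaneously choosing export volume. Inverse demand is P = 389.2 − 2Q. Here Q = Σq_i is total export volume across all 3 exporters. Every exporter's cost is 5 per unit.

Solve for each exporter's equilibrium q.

48.025

A representative exporter's profit is π_i = q_i(389.2 − 2Q) − 5q_i, with Q = q_i + Σ_{j≠i} q_j.
First-order condition: 384.2 − 4q_i − 2Σ_{j≠i} q_j = 0.
Imposing symmetry (q_j = q for all j) turns Σ_{j≠i} q_j into 2q, so 384.2 = 8q and q = 48.025.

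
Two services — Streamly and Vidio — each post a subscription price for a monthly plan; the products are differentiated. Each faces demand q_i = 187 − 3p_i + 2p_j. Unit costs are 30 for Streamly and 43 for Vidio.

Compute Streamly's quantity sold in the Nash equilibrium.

125.0625

Streamly's profit: π = (p_{Streamly} − 30)(187 − 3p_{Streamly} + 2p_{Vidio}).
∂π/∂p_{Streamly} = 277 − 6p_{Streamly} + 2p_{Vidio} = 0 ⇒ p_{Streamly} = 277/6 + (1/3)p_{Vidio}.
Similarly p_{Vidio} = 158/3 + (1/3)p_{Streamly}.
Solving the two reaction functions simultaneously: (1 − (1/3)(1/3))p_{Streamly} = 277/6 + (1/3)·(158/3), so (8/9)p_{Streamly} = 1147/18 and p_{Streamly} = 71.6875.
Then p_{Vidio} = 158/3 + (1/3)·71.6875 = 76.5625.
q_{Streamly} = 187 − 3·71.6875 + 2·76.5625 = 125.0625.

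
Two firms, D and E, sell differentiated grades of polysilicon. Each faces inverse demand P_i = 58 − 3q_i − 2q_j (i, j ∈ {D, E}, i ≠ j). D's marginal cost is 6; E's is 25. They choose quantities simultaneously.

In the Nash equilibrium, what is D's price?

29.0625

Firm D's profit: π = q_D(58 − 3q_D − 2q_E) − 6q_D.
∂π/∂q_D = 52 − 6q_D − 2q_E = 0 ⇒ q_D = 26/3 − (1/3)q_E.
Similarly q_E = 5.5 − (1/3)q_D.
Plugging q_E into D's best response: q_D = 26/3 − (1/3)(5.5 − (1/3)q_D) ⇒ (8/9)q_D = 41/6, so q_D = 7.6875.
Then q_E = 5.5 − (1/3)·7.6875 = 2.9375.
P_D = 58 − 3·7.6875 − 2·2.9375 = 29.0625.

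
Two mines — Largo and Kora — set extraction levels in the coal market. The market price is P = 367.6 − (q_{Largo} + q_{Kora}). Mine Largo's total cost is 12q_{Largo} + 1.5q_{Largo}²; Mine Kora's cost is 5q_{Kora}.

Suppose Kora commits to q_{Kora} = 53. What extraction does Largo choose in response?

60.52

Mine Largo's profit: π = q_{Largo}(367.6 − (q_{Largo} + q_{Kora})) − 12q_{Largo} − 1.5q_{Largo}².
∂π/∂q_{Largo} = 355.6 − 5q_{Largo} − q_{Kora} = 0, so q_{Largo} = 71.12 − 0.2q_{Kora}.
At q_{Kora} = 53: q_{Largo} = 71.12 − 0.2·53 = 60.52.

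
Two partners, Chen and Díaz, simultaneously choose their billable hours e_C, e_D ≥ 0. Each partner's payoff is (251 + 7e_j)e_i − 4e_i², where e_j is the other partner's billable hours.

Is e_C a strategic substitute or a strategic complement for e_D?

strategic complements

Chen's payoff is (251 + 7e_D)e_C − 4e_C².
∂π/∂e_C = 251 + 7e_D − 8e_C = 0, so e_C = 31.375 + 0.875e_D.
The best-response slope de_C/de_D = 0.875 > 0: the reaction function is upward-sloping, so the choices are strategic complements.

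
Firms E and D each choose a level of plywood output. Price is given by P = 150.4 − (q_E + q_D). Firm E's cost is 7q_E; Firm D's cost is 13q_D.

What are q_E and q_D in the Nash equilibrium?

49.8, 43.8

Firm E's profit: π = q_E(150.4 − (q_E + q_D)) − 7q_E.
∂π/∂q_E = 143.4 − 2q_E − q_D = 0, so q_E = 71.7 − 0.5q_D.
By the same steps for D: q_D = 68.7 − 0.5q_E.
Plugging q_D into E's best response: q_E = 71.7 − 0.5(68.7 − 0.5q_E) ⇒ 0.75q_E = 37.35, so q_E = 49.8.
Then q_D = 68.7 − 0.5·49.8 = 43.8.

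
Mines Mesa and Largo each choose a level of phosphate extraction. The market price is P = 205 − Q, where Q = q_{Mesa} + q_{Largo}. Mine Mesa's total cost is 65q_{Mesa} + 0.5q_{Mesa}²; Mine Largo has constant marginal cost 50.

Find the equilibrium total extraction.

90

Mine Mesa's profit: π = q_{Mesa}(205 − (q_{Mesa} + q_{Largo})) − 65q_{Mesa} − 0.5q_{Mesa}².
∂π/∂q_{Mesa} = 140 − 3q_{Mesa} − q_{Largo} = 0, so q_{Mesa} = 140/3 − (1/3)q_{Largo}.
For Largo: ∂π/∂q_{Largo} = 155 − 2q_{Largo} − q_{Mesa} = 0 ⇒ q_{Largo} = 77.5 − 0.5q_{Mesa}.
Substituting the second reaction function into the first: q_{Mesa} = 140/3 − (1/3)(77.5 − 0.5q_{Mesa}), which gives (5/6)q_{Mesa} = 125/6 ⇒ q_{Mesa} = 25.
Then q_{Largo} = 77.5 − 0.5·25 = 65.
Total extraction: 25 + 65 = 90.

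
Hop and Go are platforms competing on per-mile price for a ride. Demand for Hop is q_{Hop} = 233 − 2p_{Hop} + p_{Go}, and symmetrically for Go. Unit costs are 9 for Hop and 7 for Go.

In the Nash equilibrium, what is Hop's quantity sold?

148.8

Hop's profit: π = (p_{Hop} − 9)(233 − 2p_{Hop} + p_{Go}).
∂π/∂p_{Hop} = 251 − 4p_{Hop} + p_{Go} = 0 ⇒ p_{Hop} = 62.75 + 0.25p_{Go}.
Similarly p_{Go} = 61.75 + 0.25p_{Hop}.
Plugging p_{Go} into Hop's best response: p_{Hop} = 62.75 + 0.25(61.75 + 0.25p_{Hop}) ⇒ 0.9375p_{Hop} = 78.1875, so p_{Hop} = 83.4.
Then p_{Go} = 61.75 + 0.25·83.4 = 82.6.
q_{Hop} = 233 − 2·83.4 + 82.6 = 148.8.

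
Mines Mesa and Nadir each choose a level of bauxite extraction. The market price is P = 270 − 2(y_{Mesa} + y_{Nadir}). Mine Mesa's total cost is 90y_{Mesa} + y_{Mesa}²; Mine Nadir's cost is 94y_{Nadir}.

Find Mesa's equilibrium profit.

Mine Mesa's profit: π = y_{Mesa}(270 − 2(y_{Mesa} + y_{Nadir})) − 90y_{Mesa} − y_{Mesa}².
∂π/∂y_{Mesa} = 180 − 6y_{Mesa} − 2y_{Nadir} = 0, so y_{Mesa} = 30 − (1/3)y_{Nadir}.
For Nadir: ∂π/∂y_{Nadir} = 176 − 4y_{Nadir} − 2y_{Mesa} = 0 ⇒ y_{Nadir} = 44 − 0.5y_{Mesa}.
Substituting the second reaction function into the first: y_{Mesa} = 30 − (1/3)(44 − 0.5y_{Mesa}), which gives (5/6)y_{Mesa} = 46/3 ⇒ y_{Mesa} = 18.4.
Then y_{Nadir} = 44 − 0.5·18.4 = 34.8.
Price P = 270 − 2·53.2 = 163.6.
Mesa's profit: (163.6 − 90)·18.4 − (18.4)² = 1015.68.

1015.68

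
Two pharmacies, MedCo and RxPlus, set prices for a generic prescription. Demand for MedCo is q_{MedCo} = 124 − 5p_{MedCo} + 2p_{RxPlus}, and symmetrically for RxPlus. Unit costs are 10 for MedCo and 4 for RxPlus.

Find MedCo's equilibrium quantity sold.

55.625

MedCo's profit: π = (p_{MedCo} − 10)(124 − 5p_{MedCo} + 2p_{RxPlus}).
∂π/∂p_{MedCo} = 174 − 10p_{MedCo} + 2p_{RxPlus} = 0 ⇒ p_{MedCo} = 17.4 + 0.2p_{RxPlus}.
Similarly p_{RxPlus} = 14.4 + 0.2p_{MedCo}.
Plugging p_{RxPlus} into MedCo's best response: p_{MedCo} = 17.4 + 0.2(14.4 + 0.2p_{MedCo}) ⇒ 0.96p_{MedCo} = 20.28, so p_{MedCo} = 21.125.
Then p_{RxPlus} = 14.4 + 0.2·21.125 = 18.625.
q_{MedCo} = 124 − 5·21.125 + 2·18.625 = 55.625.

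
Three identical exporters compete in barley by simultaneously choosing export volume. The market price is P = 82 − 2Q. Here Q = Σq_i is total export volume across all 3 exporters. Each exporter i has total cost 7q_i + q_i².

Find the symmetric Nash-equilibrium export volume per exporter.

A representative exporter's profit is π_i = q_i(82 − 2Q) − 7q_i − q_i², with Q = q_i + Σ_{j≠i} q_j.
First-order condition: 75 − 6q_i − 2Σ_{j≠i} q_j = 0.
In a symmetric equilibrium every exporter chooses the same q, so Σ_{j≠i} q_j = 2q. The condition becomes 75 − 10q = 0, giving q = 75/10 = 7.5.

7.5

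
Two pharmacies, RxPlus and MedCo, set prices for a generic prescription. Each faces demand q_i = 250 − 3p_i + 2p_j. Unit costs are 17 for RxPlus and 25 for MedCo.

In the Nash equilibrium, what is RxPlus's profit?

RxPlus's profit: π = (p_{RxPlus} − 17)(250 − 3p_{RxPlus} + 2p_{MedCo}).
∂π/∂p_{RxPlus} = 301 − 6p_{RxPlus} + 2p_{MedCo} = 0 ⇒ p_{RxPlus} = 301/6 + (1/3)p_{MedCo}.
Similarly p_{MedCo} = 325/6 + (1/3)p_{RxPlus}.
Substituting the second reaction function into the first: p_{RxPlus} = 301/6 + (1/3)(325/6 + (1/3)p_{RxPlus}), which gives (8/9)p_{RxPlus} = 614/9 ⇒ p_{RxPlus} = 76.75.
Then p_{MedCo} = 325/6 + (1/3)·76.75 = 79.75.
q_{RxPlus} = 250 − 3·76.75 + 2·79.75 = 179.25.
Profit = (76.75 − 17)·179.25 = 10710.1875.

10710.1875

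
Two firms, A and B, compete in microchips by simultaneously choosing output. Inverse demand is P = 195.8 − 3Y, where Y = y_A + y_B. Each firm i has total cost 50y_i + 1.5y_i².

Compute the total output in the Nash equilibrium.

Firm A's profit: π = y_A(195.8 − 3(y_A + y_B)) − 50y_A − 1.5y_A².
∂π/∂y_A = 145.8 − 9y_A − 3y_B = 0, so y_A = 16.2 − (1/3)y_B.
Setting y_A = y_B in the reaction function: y_A = 16.2 − (1/3)y_A, so y_A = 16.2 / (4/3) = 12.15.
Total output: 12.15 + 12.15 = 24.3.

24.3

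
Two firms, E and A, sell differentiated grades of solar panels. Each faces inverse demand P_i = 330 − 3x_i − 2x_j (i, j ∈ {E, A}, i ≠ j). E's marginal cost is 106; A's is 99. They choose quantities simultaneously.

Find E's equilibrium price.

Firm E's profit: π = x_E(330 − 3x_E − 2x_A) − 106x_E.
∂π/∂x_E = 224 − 6x_E − 2x_A = 0 ⇒ x_E = 112/3 − (1/3)x_A.
Similarly x_A = 38.5 − (1/3)x_E.
Solving the two reaction functions simultaneously: (1 − (−1/3)(−1/3))x_E = 112/3 − (1/3)·38.5, so (8/9)x_E = 24.5 and x_E = 27.5625.
Then x_A = 38.5 − (1/3)·27.5625 = 29.3125.
P_E = 330 − 3·27.5625 − 2·29.3125 = 188.6875.

188.6875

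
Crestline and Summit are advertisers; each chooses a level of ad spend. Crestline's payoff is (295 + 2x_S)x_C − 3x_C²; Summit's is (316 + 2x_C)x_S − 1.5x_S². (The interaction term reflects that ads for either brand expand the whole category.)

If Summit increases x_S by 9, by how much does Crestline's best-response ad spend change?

Expanding Crestline's payoff: 295x_C + 2x_Sx_C − 3x_C².
∂π/∂x_C = 295 + 2x_S − 6x_C = 0, so x_C = 295/6 + (1/3)x_S.
The reaction-function slope is 1/3, so a 9-unit rise in x_S moves x_C by 1/3 × 9 = 3. Crestline's best response rises — the actions are strategic complements.

3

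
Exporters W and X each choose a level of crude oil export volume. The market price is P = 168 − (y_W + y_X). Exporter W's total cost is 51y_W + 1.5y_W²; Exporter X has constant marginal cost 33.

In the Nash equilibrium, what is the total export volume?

73

Exporter W's profit: π = y_W(168 − (y_W + y_X)) − 51y_W − 1.5y_W².
∂π/∂y_W = 117 − 5y_W − y_X = 0, so y_W = 23.4 − 0.2y_X.
For X: ∂π/∂y_X = 135 − 2y_X − y_W = 0 ⇒ y_X = 67.5 − 0.5y_W.
Substituting the second reaction function into the first: y_W = 23.4 − 0.2(67.5 − 0.5y_W), which gives 0.9y_W = 9.9 ⇒ y_W = 11.
Then y_X = 67.5 − 0.5·11 = 62.
Total export volume: 11 + 62 = 73.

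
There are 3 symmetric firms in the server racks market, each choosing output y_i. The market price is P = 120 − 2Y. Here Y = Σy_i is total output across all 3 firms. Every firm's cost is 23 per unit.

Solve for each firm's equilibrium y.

12.125

A representative firm's profit is π_i = y_i(120 − 2Y) − 23y_i, with Y = y_i + Σ_{j≠i} y_j.
First-order condition: 97 − 4y_i − 2Σ_{j≠i} y_j = 0.
Imposing symmetry (y_j = y for all j) turns Σ_{j≠i} y_j into 2y, so 97 = 8y and y = 12.125.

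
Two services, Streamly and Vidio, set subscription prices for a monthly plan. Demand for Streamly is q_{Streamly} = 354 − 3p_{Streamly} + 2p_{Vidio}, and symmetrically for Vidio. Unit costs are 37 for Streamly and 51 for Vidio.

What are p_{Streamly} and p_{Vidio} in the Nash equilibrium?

118.875, 124.125

Streamly's profit: π = (p_{Streamly} − 37)(354 − 3p_{Streamly} + 2p_{Vidio}).
∂π/∂p_{Streamly} = 465 − 6p_{Streamly} + 2p_{Vidio} = 0 ⇒ p_{Streamly} = 77.5 + (1/3)p_{Vidio}.
Similarly p_{Vidio} = 84.5 + (1/3)p_{Streamly}.
Plugging p_{Vidio} into Streamly's best response: p_{Streamly} = 77.5 + (1/3)(84.5 + (1/3)p_{Streamly}) ⇒ (8/9)p_{Streamly} = 317/3, so p_{Streamly} = 118.875.
Then p_{Vidio} = 84.5 + (1/3)·118.875 = 124.125.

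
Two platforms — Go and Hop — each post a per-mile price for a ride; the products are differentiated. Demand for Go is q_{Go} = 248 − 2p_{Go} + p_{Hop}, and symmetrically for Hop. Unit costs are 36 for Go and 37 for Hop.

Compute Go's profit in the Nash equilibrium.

10025.28

Go's profit: π = (p_{Go} − 36)(248 − 2p_{Go} + p_{Hop}).
∂π/∂p_{Go} = 320 − 4p_{Go} + p_{Hop} = 0 ⇒ p_{Go} = 80 + 0.25p_{Hop}.
Similarly p_{Hop} = 80.5 + 0.25p_{Go}.
Plugging p_{Hop} into Go's best response: p_{Go} = 80 + 0.25(80.5 + 0.25p_{Go}) ⇒ 0.9375p_{Go} = 100.125, so p_{Go} = 106.8.
Then p_{Hop} = 80.5 + 0.25·106.8 = 107.2.
q_{Go} = 248 − 2·106.8 + 107.2 = 141.6.
Profit = (106.8 − 36)·141.6 = 10025.28.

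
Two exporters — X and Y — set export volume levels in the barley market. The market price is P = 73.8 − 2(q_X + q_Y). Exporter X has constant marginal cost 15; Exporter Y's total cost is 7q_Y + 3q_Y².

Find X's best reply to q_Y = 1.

14.2

Exporter X's profit: π = q_X(73.8 − 2(q_X + q_Y)) − 15q_X.
∂π/∂q_X = 58.8 − 4q_X − 2q_Y = 0, so q_X = 14.7 − 0.5q_Y.
At q_Y = 1: q_X = 14.7 − 0.5·1 = 14.2.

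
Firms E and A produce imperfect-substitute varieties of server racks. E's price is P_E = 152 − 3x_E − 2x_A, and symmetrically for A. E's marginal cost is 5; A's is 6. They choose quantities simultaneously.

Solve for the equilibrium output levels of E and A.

Firm E's profit: π = x_E(152 − 3x_E − 2x_A) − 5x_E.
∂π/∂x_E = 147 − 6x_E − 2x_A = 0 ⇒ x_E = 24.5 − (1/3)x_A.
Similarly x_A = 73/3 − (1/3)x_E.
Solving the two reaction functions simultaneously: (1 − (−1/3)(−1/3))x_E = 24.5 − (1/3)·(73/3), so (8/9)x_E = 295/18 and x_E = 18.4375.
Then x_A = 73/3 − (1/3)·18.4375 = 18.1875.

18.4375, 18.1875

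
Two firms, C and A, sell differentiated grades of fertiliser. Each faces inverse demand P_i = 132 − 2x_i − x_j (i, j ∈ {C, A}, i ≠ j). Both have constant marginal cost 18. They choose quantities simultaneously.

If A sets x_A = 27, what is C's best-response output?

Firm C's profit: π = x_C(132 − 2x_C − x_A) − 18x_C.
∂π/∂x_C = 114 − 4x_C − x_A = 0 ⇒ x_C = 28.5 − 0.25x_A.
At x_A = 27: x_C = 28.5 − 0.25·27 = 21.75.

21.75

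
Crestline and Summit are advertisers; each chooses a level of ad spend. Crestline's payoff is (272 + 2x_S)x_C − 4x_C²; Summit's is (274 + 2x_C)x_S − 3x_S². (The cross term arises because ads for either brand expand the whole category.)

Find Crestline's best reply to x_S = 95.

57.75

Expanding Crestline's payoff: 272x_C + 2x_Sx_C − 4x_C².
∂π/∂x_C = 272 + 2x_S − 8x_C = 0, so x_C = 34 + 0.25x_S.
At x_S = 95: x_C = 34 + 0.25·95 = 57.75.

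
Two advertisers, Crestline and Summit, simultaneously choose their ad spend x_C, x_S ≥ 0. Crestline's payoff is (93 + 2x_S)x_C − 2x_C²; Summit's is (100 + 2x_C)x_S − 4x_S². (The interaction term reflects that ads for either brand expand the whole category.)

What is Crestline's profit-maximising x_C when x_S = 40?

43.25

Expanding Crestline's payoff: 93x_C + 2x_Sx_C − 2x_C².
∂π/∂x_C = 93 + 2x_S − 4x_C = 0, so x_C = 23.25 + 0.5x_S.
At x_S = 40: x_C = 23.25 + 0.5·40 = 43.25.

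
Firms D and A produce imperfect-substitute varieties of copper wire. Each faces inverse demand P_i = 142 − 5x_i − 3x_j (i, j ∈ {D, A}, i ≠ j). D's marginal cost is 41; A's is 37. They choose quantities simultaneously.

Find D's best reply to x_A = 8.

Firm D's profit: π = x_D(142 − 5x_D − 3x_A) − 41x_D.
∂π/∂x_D = 101 − 10x_D − 3x_A = 0 ⇒ x_D = 10.1 − 0.3x_A.
At x_A = 8: x_D = 10.1 − 0.3·8 = 7.7.

7.7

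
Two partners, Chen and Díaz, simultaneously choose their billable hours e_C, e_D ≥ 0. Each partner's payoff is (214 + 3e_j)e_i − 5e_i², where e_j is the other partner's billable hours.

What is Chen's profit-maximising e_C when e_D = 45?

Chen's payoff is (214 + 3e_D)e_C − 5e_C².
∂π/∂e_C = 214 + 3e_D − 10e_C = 0, so e_C = 21.4 + 0.3e_D.
At e_D = 45: e_C = 21.4 + 0.3·45 = 34.9.

34.9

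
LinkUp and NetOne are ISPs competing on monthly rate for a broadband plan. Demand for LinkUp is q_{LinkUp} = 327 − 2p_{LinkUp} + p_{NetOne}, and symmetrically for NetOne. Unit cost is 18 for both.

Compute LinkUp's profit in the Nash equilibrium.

LinkUp's profit: π = (p_{LinkUp} − 18)(327 − 2p_{LinkUp} + p_{NetOne}).
∂π/∂p_{LinkUp} = 363 − 4p_{LinkUp} + p_{NetOne} = 0 ⇒ p_{LinkUp} = 90.75 + 0.25p_{NetOne}.
The game is symmetric, so in equilibrium p_{NetOne} = p_{LinkUp}: the reaction function gives 0.75p_{LinkUp} = 90.75, hence p_{LinkUp} = 121.
q_{LinkUp} = 327 − 2·121 + 121 = 206.
Profit = (121 − 18)·206 = 21218.

21218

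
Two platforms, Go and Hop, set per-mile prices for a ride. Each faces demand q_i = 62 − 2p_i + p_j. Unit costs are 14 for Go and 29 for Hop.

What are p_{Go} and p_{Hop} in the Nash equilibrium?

32, 38

Go's profit: π = (p_{Go} − 14)(62 − 2p_{Go} + p_{Hop}).
∂π/∂p_{Go} = 90 − 4p_{Go} + p_{Hop} = 0 ⇒ p_{Go} = 22.5 + 0.25p_{Hop}.
Similarly p_{Hop} = 30 + 0.25p_{Go}.
Substituting the second reaction function into the first: p_{Go} = 22.5 + 0.25(30 + 0.25p_{Go}), which gives 0.9375p_{Go} = 30 ⇒ p_{Go} = 32.
Then p_{Hop} = 30 + 0.25·32 = 38.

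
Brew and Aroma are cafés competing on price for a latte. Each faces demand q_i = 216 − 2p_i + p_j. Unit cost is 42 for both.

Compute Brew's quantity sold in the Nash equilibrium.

116

Brew's profit: π = (p_{Brew} − 42)(216 − 2p_{Brew} + p_{Aroma}).
∂π/∂p_{Brew} = 300 − 4p_{Brew} + p_{Aroma} = 0 ⇒ p_{Brew} = 75 + 0.25p_{Aroma}.
By symmetry p_{Aroma} = p_{Brew}; substituting into the reaction function, 0.75p_{Brew} = 75 and p_{Brew} = 100.
q_{Brew} = 216 − 2·100 + 100 = 116.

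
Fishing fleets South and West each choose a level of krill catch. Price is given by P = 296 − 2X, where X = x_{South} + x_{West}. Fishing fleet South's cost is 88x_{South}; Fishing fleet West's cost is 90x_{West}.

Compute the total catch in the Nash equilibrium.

Fishing fleet South's profit: π = x_{South}(296 − 2(x_{South} + x_{West})) − 88x_{South}.
∂π/∂x_{South} = 208 − 4x_{South} − 2x_{West} = 0, so x_{South} = 52 − 0.5x_{West}.
By the same steps for West: x_{West} = 51.5 − 0.5x_{South}.
Plugging x_{West} into South's best response: x_{South} = 52 − 0.5(51.5 − 0.5x_{South}) ⇒ 0.75x_{South} = 26.25, so x_{South} = 35.
Then x_{West} = 51.5 − 0.5·35 = 34.
Total catch: 35 + 34 = 69.

69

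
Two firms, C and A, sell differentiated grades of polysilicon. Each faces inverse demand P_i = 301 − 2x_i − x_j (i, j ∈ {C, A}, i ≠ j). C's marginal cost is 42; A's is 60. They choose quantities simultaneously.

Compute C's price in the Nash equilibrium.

Firm C's profit: π = x_C(301 − 2x_C − x_A) − 42x_C.
∂π/∂x_C = 259 − 4x_C − x_A = 0 ⇒ x_C = 64.75 − 0.25x_A.
Similarly x_A = 60.25 − 0.25x_C.
Substituting the second reaction function into the first: x_C = 64.75 − 0.25(60.25 − 0.25x_C), which gives 0.9375x_C = 49.6875 ⇒ x_C = 53.
Then x_A = 60.25 − 0.25·53 = 47.
P_C = 301 − 2·53 − 47 = 148.

148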